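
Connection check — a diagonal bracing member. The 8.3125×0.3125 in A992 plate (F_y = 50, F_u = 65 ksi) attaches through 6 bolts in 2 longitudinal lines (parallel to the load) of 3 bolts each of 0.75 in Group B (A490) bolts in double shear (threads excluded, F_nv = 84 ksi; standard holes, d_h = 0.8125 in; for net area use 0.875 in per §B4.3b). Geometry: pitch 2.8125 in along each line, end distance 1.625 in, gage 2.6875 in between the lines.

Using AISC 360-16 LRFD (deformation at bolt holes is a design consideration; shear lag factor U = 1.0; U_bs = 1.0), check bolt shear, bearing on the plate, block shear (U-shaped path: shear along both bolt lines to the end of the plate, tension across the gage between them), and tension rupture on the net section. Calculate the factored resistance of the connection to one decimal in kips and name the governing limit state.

100.0 kips (net-section rupture governs)

Bolt shear: A_b = π(0.75)²/4 = 0.44179 in². φR_n = 0.75 × 84 × 0.44179 × 6 × 2 = 334.0 kips.
Bearing (0.3125 in plate, F_u = 65 ksi): end bolts L_c = 1.625 − 0.8125/2 = 1.21875, R_n = min(1.2×1.21875×0.3125×65, 2.4×0.75×0.3125×65) = 29.707 kips/bolt; interior L_c = 2.8125 − 0.8125 = 2, R_n = 36.563 kips/bolt. φR_n = 0.75 × (2×29.707 + 4×36.563) = 154.2 kips.
Block shear: shear path 2×[1.625+2×2.8125] = 2×7.25 in, A_gv = 4.5313, A_nv = 2×(7.25 − 2.5×0.875)×0.3125 = 3.1641 in²; tension across gage: (2.6875 − 1×0.875)×0.3125 = 0.56641 in². R_n = min(0.6×65×3.1641, 0.6×50×4.5313) + 1.0×65×0.56641 = min(123.4, 135.94) + 36.817 = 160.22 kips. φR_n = 0.75 × 160.22 = 120.2 kips.
Tension rupture (net): A_n = (8.3125 − 2×0.875)×0.3125 = 2.0508 in² (U = 1.0, A_e = A_n). φR_n = 0.75 × 65 × 2.0508 = 100.0 kips.
Governing: min(334.0, 154.2, 120.2, 100.0) = 100.0 kips → net-section rupture.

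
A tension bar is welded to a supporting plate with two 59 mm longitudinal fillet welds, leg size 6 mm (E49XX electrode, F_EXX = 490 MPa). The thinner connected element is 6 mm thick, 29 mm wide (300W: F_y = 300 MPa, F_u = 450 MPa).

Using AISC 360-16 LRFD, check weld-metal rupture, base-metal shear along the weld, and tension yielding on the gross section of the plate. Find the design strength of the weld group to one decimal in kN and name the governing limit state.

47.0 kN (gross-section yield governs)

Weld metal: throat = 0.707×6 = 4.242 mm, L = 2×59 = 118 mm. φR_n = 0.75 × 0.6 × 490 × 4.242 × 118 = 110.4 kN.
Base metal shear (6 mm plate): yield φR_n = 1.0×0.6×300×6×118 = 127.4 kN; rupture φR_n = 0.75×0.6×450×6×118 = 143.4 kN; take 127.4 kN (yield).
Tension yield (gross): A_g = 29×6 = 174 mm². φR_n = 0.90 × 300 × 174 = 47.0 kN.
Governing: min(110.4, 127.4, 47.0) = 47.0 kN → gross-section yield.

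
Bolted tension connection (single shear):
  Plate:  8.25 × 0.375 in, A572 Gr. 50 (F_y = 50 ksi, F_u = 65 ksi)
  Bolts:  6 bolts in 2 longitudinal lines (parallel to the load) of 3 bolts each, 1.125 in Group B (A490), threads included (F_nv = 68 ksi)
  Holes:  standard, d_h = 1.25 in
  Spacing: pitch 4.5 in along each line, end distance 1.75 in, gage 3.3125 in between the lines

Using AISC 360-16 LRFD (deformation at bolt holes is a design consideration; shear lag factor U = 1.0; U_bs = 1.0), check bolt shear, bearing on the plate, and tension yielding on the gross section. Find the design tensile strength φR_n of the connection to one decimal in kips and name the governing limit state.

Bolt shear: A_b = π(1.125)²/4 = 0.99402 in². φR_n = 0.75 × 68 × 0.99402 × 6 × 1 = 304.2 kips.
Bearing (0.375 in plate, F_u = 65 ksi): end bolts L_c = 1.75 − 1.25/2 = 1.125, R_n = min(1.2×1.125×0.375×65, 2.4×1.125×0.375×65) = 32.906 kips/bolt; interior L_c = 4.5 − 1.25 = 3.25, R_n = 65.813 kips/bolt. φR_n = 0.75 × (2×32.906 + 4×65.813) = 246.8 kips.
Tension yield (gross): A_g = 8.25×0.375 = 3.0938 in². φR_n = 0.90 × 50 × 3.0938 = 139.2 kips.
Governing: min(304.2, 246.8, 139.2) = 139.2 kips → gross-section yield.

139.2 kips (gross-section yield governs)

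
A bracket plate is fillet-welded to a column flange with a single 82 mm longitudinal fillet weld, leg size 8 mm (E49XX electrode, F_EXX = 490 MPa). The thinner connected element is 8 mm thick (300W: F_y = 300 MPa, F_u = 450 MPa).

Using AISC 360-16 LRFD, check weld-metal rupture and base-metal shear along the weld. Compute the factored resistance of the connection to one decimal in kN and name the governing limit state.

102.3 kN (weld metal governs)

Weld metal: throat = 0.707×8 = 5.656 mm, L = 82 mm. φR_n = 0.75 × 0.6 × 490 × 5.656 × 82 = 102.3 kN.
Base metal shear (8 mm plate): yield φR_n = 1.0×0.6×300×8×82 = 118.1 kN; rupture φR_n = 0.75×0.6×450×8×82 = 132.8 kN; take 118.1 kN (yield).
Governing: min(102.3, 118.1) = 102.3 kN → weld metal.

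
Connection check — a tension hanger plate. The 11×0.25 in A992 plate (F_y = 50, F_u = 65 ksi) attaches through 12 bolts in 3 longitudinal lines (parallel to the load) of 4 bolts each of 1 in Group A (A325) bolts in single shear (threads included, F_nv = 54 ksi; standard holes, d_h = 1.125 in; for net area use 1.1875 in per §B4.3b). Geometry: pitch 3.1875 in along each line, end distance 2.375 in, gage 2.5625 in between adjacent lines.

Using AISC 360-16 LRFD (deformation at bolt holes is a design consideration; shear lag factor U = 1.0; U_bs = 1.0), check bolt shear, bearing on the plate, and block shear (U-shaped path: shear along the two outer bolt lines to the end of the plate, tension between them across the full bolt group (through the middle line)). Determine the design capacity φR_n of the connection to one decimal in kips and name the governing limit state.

Bolt shear: A_b = π(1)²/4 = 0.7854 in². φR_n = 0.75 × 54 × 0.7854 × 12 × 1 = 381.7 kips.
Bearing (0.25 in plate, F_u = 65 ksi): end bolts L_c = 2.375 − 1.125/2 = 1.8125, R_n = min(1.2×1.8125×0.25×65, 2.4×1×0.25×65) = 35.344 kips/bolt; interior L_c = 3.1875 − 1.125 = 2.0625, R_n = 39 kips/bolt. φR_n = 0.75 × (3×35.344 + 9×39) = 342.8 kips.
Block shear: shear path 2×[2.375+3×3.1875] = 2×11.9375 in, A_gv = 5.9688, A_nv = 2×(11.9375 − 3.5×1.1875)×0.25 = 3.8906 in²; tension across gage: (5.125 − 2×1.1875)×0.25 = 0.6875 in². R_n = min(0.6×65×3.8906, 0.6×50×5.9688) + 1.0×65×0.6875 = min(151.73, 179.06) + 44.688 = 196.42 kips. φR_n = 0.75 × 196.42 = 147.3 kips.
Governing: min(381.7, 342.8, 147.3) = 147.3 kips → block shear.

147.3 kips (block shear governs)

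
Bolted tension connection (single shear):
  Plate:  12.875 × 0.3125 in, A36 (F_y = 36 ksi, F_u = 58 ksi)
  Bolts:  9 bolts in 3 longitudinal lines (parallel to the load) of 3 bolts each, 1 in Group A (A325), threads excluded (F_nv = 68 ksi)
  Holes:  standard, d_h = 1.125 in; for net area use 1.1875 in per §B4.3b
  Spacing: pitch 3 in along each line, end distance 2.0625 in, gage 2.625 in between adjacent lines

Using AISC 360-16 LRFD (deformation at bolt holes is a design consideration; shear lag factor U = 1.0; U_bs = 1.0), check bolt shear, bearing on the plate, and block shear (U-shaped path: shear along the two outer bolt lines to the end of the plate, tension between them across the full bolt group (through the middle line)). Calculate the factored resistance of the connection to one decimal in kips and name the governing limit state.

120.7 kips (block shear governs)

Bolt shear: A_b = π(1)²/4 = 0.7854 in². φR_n = 0.75 × 68 × 0.7854 × 9 × 1 = 360.5 kips.
Bearing (0.3125 in plate, F_u = 58 ksi): end bolts L_c = 2.0625 − 1.125/2 = 1.5, R_n = min(1.2×1.5×0.3125×58, 2.4×1×0.3125×58) = 32.625 kips/bolt; interior L_c = 3 − 1.125 = 1.875, R_n = 40.781 kips/bolt. φR_n = 0.75 × (3×32.625 + 6×40.781) = 256.9 kips.
Block shear: shear path 2×[2.0625+2×3] = 2×8.0625 in, A_gv = 5.0391, A_nv = 2×(8.0625 − 2.5×1.1875)×0.3125 = 3.1836 in²; tension across gage: (5.25 − 2×1.1875)×0.3125 = 0.89844 in². R_n = min(0.6×58×3.1836, 0.6×36×5.0391) + 1.0×58×0.89844 = min(110.79, 108.84) + 52.11 = 160.95 kips. φR_n = 0.75 × 160.95 = 120.7 kips.
Governing: min(360.5, 256.9, 120.7) = 120.7 kips → block shear.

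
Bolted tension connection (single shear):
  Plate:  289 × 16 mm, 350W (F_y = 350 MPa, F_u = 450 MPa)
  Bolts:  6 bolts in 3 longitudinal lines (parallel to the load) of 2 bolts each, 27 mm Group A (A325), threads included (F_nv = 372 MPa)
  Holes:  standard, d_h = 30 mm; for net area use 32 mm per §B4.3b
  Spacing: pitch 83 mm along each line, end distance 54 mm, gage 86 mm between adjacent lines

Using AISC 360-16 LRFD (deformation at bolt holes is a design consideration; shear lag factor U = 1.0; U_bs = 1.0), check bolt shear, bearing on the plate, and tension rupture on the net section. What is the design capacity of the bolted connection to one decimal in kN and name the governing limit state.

Bolt shear: A_b = π(27)²/4 = 572.56 mm². φR_n = 0.75 × 372 × 572.56 × 6 × 1 = 958.5 kN.
Bearing (16 mm plate, F_u = 450 MPa): end bolts L_c = 54 − 30/2 = 39, R_n = min(1.2×39×16×450, 2.4×27×16×450) = 336.96 kN/bolt; interior L_c = 83 − 30 = 53, R_n = 457.92 kN/bolt. φR_n = 0.75 × (3×336.96 + 3×457.92) = 1788.5 kN.
Tension rupture (net): A_n = (289 − 3×32)×16 = 3088 mm² (U = 1.0, A_e = A_n). φR_n = 0.75 × 450 × 3088 = 1042.2 kN.
Governing: min(958.5, 1788.5, 1042.2) = 958.5 kN → bolt shear.

958.5 kN (bolt shear governs)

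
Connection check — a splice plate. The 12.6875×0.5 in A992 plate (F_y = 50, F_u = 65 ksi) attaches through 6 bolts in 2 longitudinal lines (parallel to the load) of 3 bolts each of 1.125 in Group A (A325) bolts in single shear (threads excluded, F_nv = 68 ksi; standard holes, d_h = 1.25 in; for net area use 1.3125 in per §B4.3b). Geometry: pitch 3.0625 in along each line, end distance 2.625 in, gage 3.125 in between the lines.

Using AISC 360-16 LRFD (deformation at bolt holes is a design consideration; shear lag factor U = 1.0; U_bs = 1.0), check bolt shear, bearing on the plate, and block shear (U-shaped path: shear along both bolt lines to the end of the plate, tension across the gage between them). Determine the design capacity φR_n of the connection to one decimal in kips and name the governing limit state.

Bolt shear: A_b = π(1.125)²/4 = 0.99402 in². φR_n = 0.75 × 68 × 0.99402 × 6 × 1 = 304.2 kips.
Bearing (0.5 in plate, F_u = 65 ksi): end bolts L_c = 2.625 − 1.25/2 = 2, R_n = min(1.2×2×0.5×65, 2.4×1.125×0.5×65) = 78 kips/bolt; interior L_c = 3.0625 − 1.25 = 1.8125, R_n = 70.688 kips/bolt. φR_n = 0.75 × (2×78 + 4×70.688) = 329.1 kips.
Block shear: shear path 2×[2.625+2×3.0625] = 2×8.75 in, A_gv = 8.75, A_nv = 2×(8.75 − 2.5×1.3125)×0.5 = 5.4688 in²; tension across gage: (3.125 − 1×1.3125)×0.5 = 0.90625 in². R_n = min(0.6×65×5.4688, 0.6×50×8.75) + 1.0×65×0.90625 = min(213.28, 262.5) + 58.906 = 272.19 kips. φR_n = 0.75 × 272.19 = 204.1 kips.
Governing: min(304.2, 329.1, 204.1) = 204.1 kips → block shear.

204.1 kips (block shear governs)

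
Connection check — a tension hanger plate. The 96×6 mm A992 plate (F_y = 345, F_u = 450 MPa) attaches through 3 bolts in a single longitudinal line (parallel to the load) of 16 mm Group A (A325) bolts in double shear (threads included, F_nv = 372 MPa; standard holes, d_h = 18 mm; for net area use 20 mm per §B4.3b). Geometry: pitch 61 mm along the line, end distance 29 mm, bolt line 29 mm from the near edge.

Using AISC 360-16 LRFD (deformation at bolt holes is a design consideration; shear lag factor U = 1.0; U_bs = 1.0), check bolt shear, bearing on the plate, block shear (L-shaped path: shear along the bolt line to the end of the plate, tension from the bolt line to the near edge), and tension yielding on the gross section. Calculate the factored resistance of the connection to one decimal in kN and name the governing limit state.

161.2 kN (block shear governs)

Bolt shear: A_b = π(16)²/4 = 201.06 mm². φR_n = 0.75 × 372 × 201.06 × 3 × 2 = 336.6 kN.
Bearing (6 mm plate, F_u = 450 MPa): end bolts L_c = 29 − 18/2 = 20, R_n = min(1.2×20×6×450, 2.4×16×6×450) = 64.8 kN/bolt; interior L_c = 61 − 18 = 43, R_n = 103.68 kN/bolt. φR_n = 0.75 × (1×64.8 + 2×103.68) = 204.1 kN.
Block shear: shear path 1×[29+2×61] = 1×151 mm, A_gv = 906, A_nv = 1×(151 − 2.5×20)×6 = 606 mm²; tension to near edge: (29 − 0.5×20)×6 = 114 mm². R_n = min(0.6×450×606, 0.6×345×906) + 1.0×450×114 = min(163.62, 187.54) + 51.3 = 214.92 kN. φR_n = 0.75 × 214.92 = 161.2 kN.
Tension yield (gross): A_g = 96×6 = 576 mm². φR_n = 0.90 × 345 × 576 = 178.8 kN.
Governing: min(336.6, 204.1, 161.2, 178.8) = 161.2 kN → block shear.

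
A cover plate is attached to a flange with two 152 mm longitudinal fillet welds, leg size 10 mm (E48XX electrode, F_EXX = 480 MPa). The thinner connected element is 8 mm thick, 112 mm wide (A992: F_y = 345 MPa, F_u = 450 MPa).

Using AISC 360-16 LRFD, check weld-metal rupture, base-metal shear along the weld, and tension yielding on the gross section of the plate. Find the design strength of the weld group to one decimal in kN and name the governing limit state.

278.2 kN (gross-section yield governs)

Weld metal: throat = 0.707×10 = 7.07 mm, L = 2×152 = 304 mm. φR_n = 0.75 × 0.6 × 480 × 7.07 × 304 = 464.2 kN.
Base metal shear (8 mm plate): yield φR_n = 1.0×0.6×345×8×304 = 503.4 kN; rupture φR_n = 0.75×0.6×450×8×304 = 492.5 kN; take 492.5 kN (rupture).
Tension yield (gross): A_g = 112×8 = 896 mm². φR_n = 0.90 × 345 × 896 = 278.2 kN.
Governing: min(464.2, 492.5, 278.2) = 278.2 kN → gross-section yield.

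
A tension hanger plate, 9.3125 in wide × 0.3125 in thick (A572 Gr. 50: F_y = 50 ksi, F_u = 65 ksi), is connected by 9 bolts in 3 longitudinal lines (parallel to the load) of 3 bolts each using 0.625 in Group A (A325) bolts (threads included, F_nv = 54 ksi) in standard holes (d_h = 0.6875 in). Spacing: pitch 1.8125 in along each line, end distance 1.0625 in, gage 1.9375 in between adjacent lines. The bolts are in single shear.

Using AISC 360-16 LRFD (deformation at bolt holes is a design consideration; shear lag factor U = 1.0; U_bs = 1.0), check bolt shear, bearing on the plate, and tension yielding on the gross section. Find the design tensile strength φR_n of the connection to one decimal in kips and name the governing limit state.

Bolt shear: A_b = π(0.625)²/4 = 0.3068 in². φR_n = 0.75 × 54 × 0.3068 × 9 × 1 = 111.8 kips.
Bearing (0.3125 in plate, F_u = 65 ksi): end bolts L_c = 1.0625 − 0.6875/2 = 0.71875, R_n = min(1.2×0.71875×0.3125×65, 2.4×0.625×0.3125×65) = 17.52 kips/bolt; interior L_c = 1.8125 − 0.6875 = 1.125, R_n = 27.422 kips/bolt. φR_n = 0.75 × (3×17.52 + 6×27.422) = 162.8 kips.
Tension yield (gross): A_g = 9.3125×0.3125 = 2.9102 in². φR_n = 0.90 × 50 × 2.9102 = 131.0 kips.
Governing: min(111.8, 162.8, 131.0) = 111.8 kips → bolt shear.

111.8 kips (bolt shear governs)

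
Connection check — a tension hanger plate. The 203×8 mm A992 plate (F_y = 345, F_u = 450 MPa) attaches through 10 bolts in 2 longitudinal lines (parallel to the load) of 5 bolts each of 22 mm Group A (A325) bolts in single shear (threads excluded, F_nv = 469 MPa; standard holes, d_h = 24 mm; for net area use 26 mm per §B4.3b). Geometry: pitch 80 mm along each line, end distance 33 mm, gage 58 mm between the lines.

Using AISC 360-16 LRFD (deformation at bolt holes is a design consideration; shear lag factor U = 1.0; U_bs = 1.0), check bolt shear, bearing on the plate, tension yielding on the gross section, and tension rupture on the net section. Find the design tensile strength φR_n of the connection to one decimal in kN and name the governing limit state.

Bolt shear: A_b = π(22)²/4 = 380.13 mm². φR_n = 0.75 × 469 × 380.13 × 10 × 1 = 1337.1 kN.
Bearing (8 mm plate, F_u = 450 MPa): end bolts L_c = 33 − 24/2 = 21, R_n = min(1.2×21×8×450, 2.4×22×8×450) = 90.72 kN/bolt; interior L_c = 80 − 24 = 56, R_n = 190.08 kN/bolt. φR_n = 0.75 × (2×90.72 + 8×190.08) = 1276.6 kN.
Tension yield (gross): A_g = 203×8 = 1624 mm². φR_n = 0.90 × 345 × 1624 = 504.3 kN.
Tension rupture (net): A_n = (203 − 2×26)×8 = 1208 mm² (U = 1.0, A_e = A_n). φR_n = 0.75 × 450 × 1208 = 407.7 kN.
Governing: min(1337.1, 1276.6, 504.3, 407.7) = 407.7 kN → net-section rupture.

407.7 kN (net-section rupture governs)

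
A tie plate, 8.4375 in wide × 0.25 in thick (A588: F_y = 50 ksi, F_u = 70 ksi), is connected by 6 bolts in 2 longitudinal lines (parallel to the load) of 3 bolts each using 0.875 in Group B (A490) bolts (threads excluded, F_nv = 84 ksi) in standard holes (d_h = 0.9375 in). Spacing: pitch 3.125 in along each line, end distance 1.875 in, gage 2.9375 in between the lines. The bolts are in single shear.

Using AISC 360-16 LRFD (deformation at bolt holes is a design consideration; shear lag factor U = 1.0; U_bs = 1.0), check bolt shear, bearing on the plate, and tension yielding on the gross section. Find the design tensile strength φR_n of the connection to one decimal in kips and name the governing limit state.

94.9 kips (gross-section yield governs)

Bolt shear: A_b = π(0.875)²/4 = 0.60132 in². φR_n = 0.75 × 84 × 0.60132 × 6 × 1 = 227.3 kips.
Bearing (0.25 in plate, F_u = 70 ksi): end bolts L_c = 1.875 − 0.9375/2 = 1.40625, R_n = min(1.2×1.40625×0.25×70, 2.4×0.875×0.25×70) = 29.531 kips/bolt; interior L_c = 3.125 − 0.9375 = 2.1875, R_n = 36.75 kips/bolt. φR_n = 0.75 × (2×29.531 + 4×36.75) = 154.5 kips.
Tension yield (gross): A_g = 8.4375×0.25 = 2.1094 in². φR_n = 0.90 × 50 × 2.1094 = 94.9 kips.
Governing: min(227.3, 154.5, 94.9) = 94.9 kips → gross-section yield.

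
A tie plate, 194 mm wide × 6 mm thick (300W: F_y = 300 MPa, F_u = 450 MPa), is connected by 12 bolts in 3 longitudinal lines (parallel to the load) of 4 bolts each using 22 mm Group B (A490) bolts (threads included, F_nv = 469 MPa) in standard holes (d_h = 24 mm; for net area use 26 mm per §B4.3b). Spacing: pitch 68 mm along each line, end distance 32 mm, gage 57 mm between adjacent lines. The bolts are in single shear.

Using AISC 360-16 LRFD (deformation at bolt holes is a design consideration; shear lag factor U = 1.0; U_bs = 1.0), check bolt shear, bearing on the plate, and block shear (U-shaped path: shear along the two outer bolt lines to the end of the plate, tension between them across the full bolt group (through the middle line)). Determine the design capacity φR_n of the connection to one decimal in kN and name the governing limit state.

Bolt shear: A_b = π(22)²/4 = 380.13 mm². φR_n = 0.75 × 469 × 380.13 × 12 × 1 = 1604.5 kN.
Bearing (6 mm plate, F_u = 450 MPa): end bolts L_c = 32 − 24/2 = 20, R_n = min(1.2×20×6×450, 2.4×22×6×450) = 64.8 kN/bolt; interior L_c = 68 − 24 = 44, R_n = 142.56 kN/bolt. φR_n = 0.75 × (3×64.8 + 9×142.56) = 1108.1 kN.
Block shear: shear path 2×[32+3×68] = 2×236 mm, A_gv = 2832, A_nv = 2×(236 − 3.5×26)×6 = 1740 mm²; tension across gage: (114 − 2×26)×6 = 372 mm². R_n = min(0.6×450×1740, 0.6×300×2832) + 1.0×450×372 = min(469.8, 509.76) + 167.4 = 637.2 kN. φR_n = 0.75 × 637.2 = 477.9 kN.
Governing: min(1604.5, 1108.1, 477.9) = 477.9 kN → block shear.

477.9 kN (block shear governs)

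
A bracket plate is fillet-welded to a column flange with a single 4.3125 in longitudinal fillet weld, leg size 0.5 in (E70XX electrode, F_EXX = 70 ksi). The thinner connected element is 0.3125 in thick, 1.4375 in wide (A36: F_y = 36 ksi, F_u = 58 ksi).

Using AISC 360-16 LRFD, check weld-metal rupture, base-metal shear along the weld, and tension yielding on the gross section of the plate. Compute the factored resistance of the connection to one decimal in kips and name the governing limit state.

Weld metal: throat = 0.707×0.5 = 0.3535 in, L = 4.3125 in. φR_n = 0.75 × 0.6 × 70 × 0.3535 × 4.3125 = 48.0 kips.
Base metal shear (0.3125 in plate): yield φR_n = 1.0×0.6×36×0.3125×4.3125 = 29.1 kips; rupture φR_n = 0.75×0.6×58×0.3125×4.3125 = 35.2 kips; take 29.1 kips (yield).
Tension yield (gross): A_g = 1.4375×0.3125 = 0.44922 in². φR_n = 0.90 × 36 × 0.44922 = 14.6 kips.
Governing: min(48.0, 29.1, 14.6) = 14.6 kips → gross-section yield.

14.6 kips (gross-section yield governs)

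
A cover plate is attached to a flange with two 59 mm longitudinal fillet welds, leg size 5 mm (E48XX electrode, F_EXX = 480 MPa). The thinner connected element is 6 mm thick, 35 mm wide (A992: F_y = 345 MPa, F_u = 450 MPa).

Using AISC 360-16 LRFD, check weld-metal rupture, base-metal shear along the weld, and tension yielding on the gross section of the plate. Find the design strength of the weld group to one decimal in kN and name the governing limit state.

Weld metal: throat = 0.707×5 = 3.535 mm, L = 2×59 = 118 mm. φR_n = 0.75 × 0.6 × 480 × 3.535 × 118 = 90.1 kN.
Base metal shear (6 mm plate): yield φR_n = 1.0×0.6×345×6×118 = 146.6 kN; rupture φR_n = 0.75×0.6×450×6×118 = 143.4 kN; take 143.4 kN (rupture).
Tension yield (gross): A_g = 35×6 = 210 mm². φR_n = 0.90 × 345 × 210 = 65.2 kN.
Governing: min(90.1, 143.4, 65.2) = 65.2 kN → gross-section yield.

65.2 kN (gross-section yield governs)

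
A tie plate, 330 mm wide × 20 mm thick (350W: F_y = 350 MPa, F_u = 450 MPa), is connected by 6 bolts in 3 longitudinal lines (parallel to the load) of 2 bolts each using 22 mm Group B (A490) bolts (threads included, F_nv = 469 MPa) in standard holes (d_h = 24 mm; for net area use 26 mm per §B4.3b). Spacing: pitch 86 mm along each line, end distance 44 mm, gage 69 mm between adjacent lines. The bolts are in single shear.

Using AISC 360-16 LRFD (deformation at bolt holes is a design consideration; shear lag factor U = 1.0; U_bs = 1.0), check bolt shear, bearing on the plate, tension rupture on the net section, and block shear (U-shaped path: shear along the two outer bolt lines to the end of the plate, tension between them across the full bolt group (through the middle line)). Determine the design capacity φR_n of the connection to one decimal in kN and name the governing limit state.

Bolt shear: A_b = π(22)²/4 = 380.13 mm². φR_n = 0.75 × 469 × 380.13 × 6 × 1 = 802.3 kN.
Bearing (20 mm plate, F_u = 450 MPa): end bolts L_c = 44 − 24/2 = 32, R_n = min(1.2×32×20×450, 2.4×22×20×450) = 345.6 kN/bolt; interior L_c = 86 − 24 = 62, R_n = 475.2 kN/bolt. φR_n = 0.75 × (3×345.6 + 3×475.2) = 1846.8 kN.
Tension rupture (net): A_n = (330 − 3×26)×20 = 5040 mm² (U = 1.0, A_e = A_n). φR_n = 0.75 × 450 × 5040 = 1701.0 kN.
Block shear: shear path 2×[44+1×86] = 2×130 mm, A_gv = 5200, A_nv = 2×(130 − 1.5×26)×20 = 3640 mm²; tension across gage: (138 − 2×26)×20 = 1720 mm². R_n = min(0.6×450×3640, 0.6×350×5200) + 1.0×450×1720 = min(982.8, 1092) + 774 = 1756.8 kN. φR_n = 0.75 × 1756.8 = 1317.6 kN.
Governing: min(802.3, 1846.8, 1701.0, 1317.6) = 802.3 kN → bolt shear.

802.3 kN (bolt shear governs)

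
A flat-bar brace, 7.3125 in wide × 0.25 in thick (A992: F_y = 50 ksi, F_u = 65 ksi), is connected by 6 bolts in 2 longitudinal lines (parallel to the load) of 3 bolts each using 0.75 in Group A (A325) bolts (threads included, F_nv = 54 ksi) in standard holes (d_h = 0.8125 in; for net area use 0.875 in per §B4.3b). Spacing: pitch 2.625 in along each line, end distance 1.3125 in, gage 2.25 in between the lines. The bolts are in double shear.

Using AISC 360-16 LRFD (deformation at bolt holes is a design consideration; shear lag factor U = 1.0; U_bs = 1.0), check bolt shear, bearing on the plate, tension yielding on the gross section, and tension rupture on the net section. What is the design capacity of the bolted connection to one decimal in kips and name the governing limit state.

67.8 kips (net-section rupture governs)

Bolt shear: A_b = π(0.75)²/4 = 0.44179 in². φR_n = 0.75 × 54 × 0.44179 × 6 × 2 = 214.7 kips.
Bearing (0.25 in plate, F_u = 65 ksi): end bolts L_c = 1.3125 − 0.8125/2 = 0.90625, R_n = min(1.2×0.90625×0.25×65, 2.4×0.75×0.25×65) = 17.672 kips/bolt; interior L_c = 2.625 − 0.8125 = 1.8125, R_n = 29.25 kips/bolt. φR_n = 0.75 × (2×17.672 + 4×29.25) = 114.3 kips.
Tension yield (gross): A_g = 7.3125×0.25 = 1.8281 in². φR_n = 0.90 × 50 × 1.8281 = 82.3 kips.
Tension rupture (net): A_n = (7.3125 − 2×0.875)×0.25 = 1.3906 in² (U = 1.0, A_e = A_n). φR_n = 0.75 × 65 × 1.3906 = 67.8 kips.
Governing: min(214.7, 114.3, 82.3, 67.8) = 67.8 kips → net-section rupture.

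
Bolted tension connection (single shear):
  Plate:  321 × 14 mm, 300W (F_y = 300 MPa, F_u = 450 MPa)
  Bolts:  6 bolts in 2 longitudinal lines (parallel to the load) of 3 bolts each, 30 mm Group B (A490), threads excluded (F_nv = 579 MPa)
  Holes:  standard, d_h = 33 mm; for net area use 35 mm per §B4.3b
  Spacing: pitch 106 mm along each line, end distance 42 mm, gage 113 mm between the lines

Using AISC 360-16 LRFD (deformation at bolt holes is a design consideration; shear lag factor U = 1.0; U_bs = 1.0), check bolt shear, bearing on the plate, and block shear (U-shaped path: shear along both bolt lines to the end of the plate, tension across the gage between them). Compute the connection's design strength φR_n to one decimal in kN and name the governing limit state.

Bolt shear: A_b = π(30)²/4 = 706.86 mm². φR_n = 0.75 × 579 × 706.86 × 6 × 1 = 1841.7 kN.
Bearing (14 mm plate, F_u = 450 MPa): end bolts L_c = 42 − 33/2 = 25.5, R_n = min(1.2×25.5×14×450, 2.4×30×14×450) = 192.78 kN/bolt; interior L_c = 106 − 33 = 73, R_n = 453.6 kN/bolt. φR_n = 0.75 × (2×192.78 + 4×453.6) = 1650.0 kN.
Block shear: shear path 2×[42+2×106] = 2×254 mm, A_gv = 7112, A_nv = 2×(254 − 2.5×35)×14 = 4662 mm²; tension across gage: (113 − 1×35)×14 = 1092 mm². R_n = min(0.6×450×4662, 0.6×300×7112) + 1.0×450×1092 = min(1258.7, 1280.2) + 491.4 = 1750.1 kN. φR_n = 0.75 × 1750.1 = 1312.6 kN.
Governing: min(1841.7, 1650.0, 1312.6) = 1312.6 kN → block shear.

1312.6 kN (block shear governs)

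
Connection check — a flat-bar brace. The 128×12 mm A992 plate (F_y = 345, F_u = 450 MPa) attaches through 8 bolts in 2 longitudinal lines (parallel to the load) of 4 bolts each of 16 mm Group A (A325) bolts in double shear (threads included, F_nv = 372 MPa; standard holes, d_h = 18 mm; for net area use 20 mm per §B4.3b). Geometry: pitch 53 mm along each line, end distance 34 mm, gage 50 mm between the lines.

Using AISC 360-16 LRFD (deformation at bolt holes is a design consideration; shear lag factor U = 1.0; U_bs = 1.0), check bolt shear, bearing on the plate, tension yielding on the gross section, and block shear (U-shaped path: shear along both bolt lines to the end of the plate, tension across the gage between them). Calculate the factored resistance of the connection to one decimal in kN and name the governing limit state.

Bolt shear: A_b = π(16)²/4 = 201.06 mm². φR_n = 0.75 × 372 × 201.06 × 8 × 2 = 897.5 kN.
Bearing (12 mm plate, F_u = 450 MPa): end bolts L_c = 34 − 18/2 = 25, R_n = min(1.2×25×12×450, 2.4×16×12×450) = 162 kN/bolt; interior L_c = 53 − 18 = 35, R_n = 207.36 kN/bolt. φR_n = 0.75 × (2×162 + 6×207.36) = 1176.1 kN.
Tension yield (gross): A_g = 128×12 = 1536 mm². φR_n = 0.90 × 345 × 1536 = 476.9 kN.
Block shear: shear path 2×[34+3×53] = 2×193 mm, A_gv = 4632, A_nv = 2×(193 − 3.5×20)×12 = 2952 mm²; tension across gage: (50 − 1×20)×12 = 360 mm². R_n = min(0.6×450×2952, 0.6×345×4632) + 1.0×450×360 = min(797.04, 958.82) + 162 = 959.04 kN. φR_n = 0.75 × 959.04 = 719.3 kN.
Governing: min(897.5, 1176.1, 476.9, 719.3) = 476.9 kN → gross-section yield.

476.9 kN (gross-section yield governs)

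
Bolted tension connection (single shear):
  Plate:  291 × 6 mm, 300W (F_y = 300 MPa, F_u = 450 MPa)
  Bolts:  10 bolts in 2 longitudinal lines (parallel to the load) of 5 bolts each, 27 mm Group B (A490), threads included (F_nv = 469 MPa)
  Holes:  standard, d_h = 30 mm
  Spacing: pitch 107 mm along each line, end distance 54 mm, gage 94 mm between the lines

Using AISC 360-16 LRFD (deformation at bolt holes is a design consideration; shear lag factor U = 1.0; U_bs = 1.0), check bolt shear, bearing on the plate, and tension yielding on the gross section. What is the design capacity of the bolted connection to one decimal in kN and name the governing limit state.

471.4 kN (gross-section yield governs)

Bolt shear: A_b = π(27)²/4 = 572.56 mm². φR_n = 0.75 × 469 × 572.56 × 10 × 1 = 2014.0 kN.
Bearing (6 mm plate, F_u = 450 MPa): end bolts L_c = 54 − 30/2 = 39, R_n = min(1.2×39×6×450, 2.4×27×6×450) = 126.36 kN/bolt; interior L_c = 107 − 30 = 77, R_n = 174.96 kN/bolt. φR_n = 0.75 × (2×126.36 + 8×174.96) = 1239.3 kN.
Tension yield (gross): A_g = 291×6 = 1746 mm². φR_n = 0.90 × 300 × 1746 = 471.4 kN.
Governing: min(2014.0, 1239.3, 471.4) = 471.4 kN → gross-section yield.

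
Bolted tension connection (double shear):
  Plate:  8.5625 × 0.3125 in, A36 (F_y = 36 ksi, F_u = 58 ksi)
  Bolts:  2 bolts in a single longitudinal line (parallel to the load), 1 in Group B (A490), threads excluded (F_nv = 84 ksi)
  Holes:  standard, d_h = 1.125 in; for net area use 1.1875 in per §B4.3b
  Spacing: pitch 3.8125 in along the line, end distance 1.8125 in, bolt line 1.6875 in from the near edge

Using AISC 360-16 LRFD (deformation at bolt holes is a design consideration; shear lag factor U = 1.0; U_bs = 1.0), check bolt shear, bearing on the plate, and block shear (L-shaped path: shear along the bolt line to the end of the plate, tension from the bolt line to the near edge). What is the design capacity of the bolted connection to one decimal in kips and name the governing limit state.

43.3 kips (block shear governs)

Bolt shear: A_b = π(1)²/4 = 0.7854 in². φR_n = 0.75 × 84 × 0.7854 × 2 × 2 = 197.9 kips.
Bearing (0.3125 in plate, F_u = 58 ksi): end bolts L_c = 1.8125 − 1.125/2 = 1.25, R_n = min(1.2×1.25×0.3125×58, 2.4×1×0.3125×58) = 27.188 kips/bolt; interior L_c = 3.8125 − 1.125 = 2.6875, R_n = 43.5 kips/bolt. φR_n = 0.75 × (1×27.188 + 1×43.5) = 53.0 kips.
Block shear: shear path 1×[1.8125+1×3.8125] = 1×5.625 in, A_gv = 1.7578, A_nv = 1×(5.625 − 1.5×1.1875)×0.3125 = 1.2012 in²; tension to near edge: (1.6875 − 0.5×1.1875)×0.3125 = 0.3418 in². R_n = min(0.6×58×1.2012, 0.6×36×1.7578) + 1.0×58×0.3418 = min(41.802, 37.968) + 19.824 = 57.792 kips. φR_n = 0.75 × 57.792 = 43.3 kips.
Governing: min(197.9, 53.0, 43.3) = 43.3 kips → block shear.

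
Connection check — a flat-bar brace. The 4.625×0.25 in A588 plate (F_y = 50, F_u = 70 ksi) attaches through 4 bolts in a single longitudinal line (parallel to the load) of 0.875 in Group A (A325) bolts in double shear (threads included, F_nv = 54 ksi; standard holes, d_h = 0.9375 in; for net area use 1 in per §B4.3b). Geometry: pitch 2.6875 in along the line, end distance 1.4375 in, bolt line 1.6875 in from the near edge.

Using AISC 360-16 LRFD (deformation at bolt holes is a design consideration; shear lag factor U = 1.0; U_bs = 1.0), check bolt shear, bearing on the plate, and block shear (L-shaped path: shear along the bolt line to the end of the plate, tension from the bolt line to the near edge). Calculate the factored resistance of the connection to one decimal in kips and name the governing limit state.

Bolt shear: A_b = π(0.875)²/4 = 0.60132 in². φR_n = 0.75 × 54 × 0.60132 × 4 × 2 = 194.8 kips.
Bearing (0.25 in plate, F_u = 70 ksi): end bolts L_c = 1.4375 − 0.9375/2 = 0.96875, R_n = min(1.2×0.96875×0.25×70, 2.4×0.875×0.25×70) = 20.344 kips/bolt; interior L_c = 2.6875 − 0.9375 = 1.75, R_n = 36.75 kips/bolt. φR_n = 0.75 × (1×20.344 + 3×36.75) = 97.9 kips.
Block shear: shear path 1×[1.4375+3×2.6875] = 1×9.5 in, A_gv = 2.375, A_nv = 1×(9.5 − 3.5×1)×0.25 = 1.5 in²; tension to near edge: (1.6875 − 0.5×1)×0.25 = 0.29688 in². R_n = min(0.6×70×1.5, 0.6×50×2.375) + 1.0×70×0.29688 = min(63, 71.25) + 20.782 = 83.782 kips. φR_n = 0.75 × 83.782 = 62.8 kips.
Governing: min(194.8, 97.9, 62.8) = 62.8 kips → block shear.

62.8 kips (block shear governs)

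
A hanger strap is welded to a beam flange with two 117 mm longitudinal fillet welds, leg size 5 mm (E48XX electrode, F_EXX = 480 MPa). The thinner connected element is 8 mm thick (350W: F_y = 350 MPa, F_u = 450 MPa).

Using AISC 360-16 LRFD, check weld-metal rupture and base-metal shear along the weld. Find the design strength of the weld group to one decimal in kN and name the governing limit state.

Weld metal: throat = 0.707×5 = 3.535 mm, L = 2×117 = 234 mm. φR_n = 0.75 × 0.6 × 480 × 3.535 × 234 = 178.7 kN.
Base metal shear (8 mm plate): yield φR_n = 1.0×0.6×350×8×234 = 393.1 kN; rupture φR_n = 0.75×0.6×450×8×234 = 379.1 kN; take 379.1 kN (rupture).
Governing: min(178.7, 379.1) = 178.7 kN → weld metal.

178.7 kN (weld metal governs)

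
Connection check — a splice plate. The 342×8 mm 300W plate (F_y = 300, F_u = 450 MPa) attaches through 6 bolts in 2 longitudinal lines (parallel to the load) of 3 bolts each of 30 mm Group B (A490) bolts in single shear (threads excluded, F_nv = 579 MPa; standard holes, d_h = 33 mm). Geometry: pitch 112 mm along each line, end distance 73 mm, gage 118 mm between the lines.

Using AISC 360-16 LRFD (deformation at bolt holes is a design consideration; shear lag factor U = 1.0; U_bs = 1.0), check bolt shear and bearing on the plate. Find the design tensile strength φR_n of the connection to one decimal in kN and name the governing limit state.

1143.7 kN (bearing governs)

Bolt shear: A_b = π(30)²/4 = 706.86 mm². φR_n = 0.75 × 579 × 706.86 × 6 × 1 = 1841.7 kN.
Bearing (8 mm plate, F_u = 450 MPa): end bolts L_c = 73 − 33/2 = 56.5, R_n = min(1.2×56.5×8×450, 2.4×30×8×450) = 244.08 kN/bolt; interior L_c = 112 − 33 = 79, R_n = 259.2 kN/bolt. φR_n = 0.75 × (2×244.08 + 4×259.2) = 1143.7 kN.
Governing: min(1841.7, 1143.7) = 1143.7 kN → bearing.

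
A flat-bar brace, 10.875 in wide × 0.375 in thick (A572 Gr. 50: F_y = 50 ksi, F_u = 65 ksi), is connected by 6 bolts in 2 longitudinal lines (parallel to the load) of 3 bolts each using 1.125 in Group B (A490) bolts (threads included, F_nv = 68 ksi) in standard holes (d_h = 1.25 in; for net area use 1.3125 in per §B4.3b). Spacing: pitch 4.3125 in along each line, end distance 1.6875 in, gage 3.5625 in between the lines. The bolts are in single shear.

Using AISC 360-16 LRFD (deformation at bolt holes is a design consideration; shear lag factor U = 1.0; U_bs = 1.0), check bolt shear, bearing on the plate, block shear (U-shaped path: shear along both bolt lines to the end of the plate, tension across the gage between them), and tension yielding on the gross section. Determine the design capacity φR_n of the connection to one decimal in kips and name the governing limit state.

183.5 kips (gross-section yield governs)

Bolt shear: A_b = π(1.125)²/4 = 0.99402 in². φR_n = 0.75 × 68 × 0.99402 × 6 × 1 = 304.2 kips.
Bearing (0.375 in plate, F_u = 65 ksi): end bolts L_c = 1.6875 − 1.25/2 = 1.0625, R_n = min(1.2×1.0625×0.375×65, 2.4×1.125×0.375×65) = 31.078 kips/bolt; interior L_c = 4.3125 − 1.25 = 3.0625, R_n = 65.813 kips/bolt. φR_n = 0.75 × (2×31.078 + 4×65.813) = 244.1 kips.
Block shear: shear path 2×[1.6875+2×4.3125] = 2×10.3125 in, A_gv = 7.7344, A_nv = 2×(10.3125 − 2.5×1.3125)×0.375 = 5.2734 in²; tension across gage: (3.5625 − 1×1.3125)×0.375 = 0.84375 in². R_n = min(0.6×65×5.2734, 0.6×50×7.7344) + 1.0×65×0.84375 = min(205.66, 232.03) + 54.844 = 260.5 kips. φR_n = 0.75 × 260.5 = 195.4 kips.
Tension yield (gross): A_g = 10.875×0.375 = 4.0781 in². φR_n = 0.90 × 50 × 4.0781 = 183.5 kips.
Governing: min(304.2, 244.1, 195.4, 183.5) = 183.5 kips → gross-section yield.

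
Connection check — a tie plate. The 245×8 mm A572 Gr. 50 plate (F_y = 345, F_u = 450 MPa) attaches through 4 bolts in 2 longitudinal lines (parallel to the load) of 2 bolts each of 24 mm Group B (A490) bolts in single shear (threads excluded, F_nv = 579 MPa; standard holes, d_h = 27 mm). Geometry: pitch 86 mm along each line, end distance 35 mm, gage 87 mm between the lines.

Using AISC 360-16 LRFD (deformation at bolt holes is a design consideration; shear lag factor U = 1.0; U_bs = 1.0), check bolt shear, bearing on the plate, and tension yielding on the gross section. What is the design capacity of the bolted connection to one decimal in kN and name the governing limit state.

Bolt shear: A_b = π(24)²/4 = 452.39 mm². φR_n = 0.75 × 579 × 452.39 × 4 × 1 = 785.8 kN.
Bearing (8 mm plate, F_u = 450 MPa): end bolts L_c = 35 − 27/2 = 21.5, R_n = min(1.2×21.5×8×450, 2.4×24×8×450) = 92.88 kN/bolt; interior L_c = 86 − 27 = 59, R_n = 207.36 kN/bolt. φR_n = 0.75 × (2×92.88 + 2×207.36) = 450.4 kN.
Tension yield (gross): A_g = 245×8 = 1960 mm². φR_n = 0.90 × 345 × 1960 = 608.6 kN.
Governing: min(785.8, 450.4, 608.6) = 450.4 kN → bearing.

450.4 kN (bearing governs)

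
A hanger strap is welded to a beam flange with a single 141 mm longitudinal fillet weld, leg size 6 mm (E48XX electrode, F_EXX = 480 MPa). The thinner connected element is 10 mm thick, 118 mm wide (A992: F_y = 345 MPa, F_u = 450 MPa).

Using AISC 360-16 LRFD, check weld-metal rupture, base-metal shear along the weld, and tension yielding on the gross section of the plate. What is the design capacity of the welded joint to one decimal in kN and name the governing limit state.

Weld metal: throat = 0.707×6 = 4.242 mm, L = 141 mm. φR_n = 0.75 × 0.6 × 480 × 4.242 × 141 = 129.2 kN.
Base metal shear (10 mm plate): yield φR_n = 1.0×0.6×345×10×141 = 291.9 kN; rupture φR_n = 0.75×0.6×450×10×141 = 285.5 kN; take 285.5 kN (rupture).
Tension yield (gross): A_g = 118×10 = 1180 mm². φR_n = 0.90 × 345 × 1180 = 366.4 kN.
Governing: min(129.2, 285.5, 366.4) = 129.2 kN → weld metal.

129.2 kN (weld metal governs)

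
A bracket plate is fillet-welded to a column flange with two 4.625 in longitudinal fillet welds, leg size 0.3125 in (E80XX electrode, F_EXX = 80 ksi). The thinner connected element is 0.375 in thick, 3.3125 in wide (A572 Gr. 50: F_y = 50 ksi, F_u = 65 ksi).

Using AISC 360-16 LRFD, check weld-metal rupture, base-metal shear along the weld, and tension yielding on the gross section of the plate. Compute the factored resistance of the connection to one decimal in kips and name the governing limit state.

55.9 kips (gross-section yield governs)

Weld metal: throat = 0.707×0.3125 = 0.22094 in, L = 2×4.625 = 9.25 in. φR_n = 0.75 × 0.6 × 80 × 0.22094 × 9.25 = 73.6 kips.
Base metal shear (0.375 in plate): yield φR_n = 1.0×0.6×50×0.375×9.25 = 104.1 kips; rupture φR_n = 0.75×0.6×65×0.375×9.25 = 101.5 kips; take 101.5 kips (rupture).
Tension yield (gross): A_g = 3.3125×0.375 = 1.2422 in². φR_n = 0.90 × 50 × 1.2422 = 55.9 kips.
Governing: min(73.6, 101.5, 55.9) = 55.9 kips → gross-section yield.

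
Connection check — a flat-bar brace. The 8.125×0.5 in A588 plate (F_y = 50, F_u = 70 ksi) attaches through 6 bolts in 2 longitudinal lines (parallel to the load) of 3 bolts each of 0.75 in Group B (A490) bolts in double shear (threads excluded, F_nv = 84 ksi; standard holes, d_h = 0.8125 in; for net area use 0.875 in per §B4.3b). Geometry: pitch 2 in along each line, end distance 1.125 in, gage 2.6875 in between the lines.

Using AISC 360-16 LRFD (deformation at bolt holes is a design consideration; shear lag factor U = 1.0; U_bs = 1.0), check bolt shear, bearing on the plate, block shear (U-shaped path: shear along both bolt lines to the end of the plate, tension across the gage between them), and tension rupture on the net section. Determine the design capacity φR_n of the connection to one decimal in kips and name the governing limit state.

140.1 kips (block shear governs)

Bolt shear: A_b = π(0.75)²/4 = 0.44179 in². φR_n = 0.75 × 84 × 0.44179 × 6 × 2 = 334.0 kips.
Bearing (0.5 in plate, F_u = 70 ksi): end bolts L_c = 1.125 − 0.8125/2 = 0.71875, R_n = min(1.2×0.71875×0.5×70, 2.4×0.75×0.5×70) = 30.188 kips/bolt; interior L_c = 2 − 0.8125 = 1.1875, R_n = 49.875 kips/bolt. φR_n = 0.75 × (2×30.188 + 4×49.875) = 194.9 kips.
Block shear: shear path 2×[1.125+2×2] = 2×5.125 in, A_gv = 5.125, A_nv = 2×(5.125 − 2.5×0.875)×0.5 = 2.9375 in²; tension across gage: (2.6875 − 1×0.875)×0.5 = 0.90625 in². R_n = min(0.6×70×2.9375, 0.6×50×5.125) + 1.0×70×0.90625 = min(123.38, 153.75) + 63.438 = 186.82 kips. φR_n = 0.75 × 186.82 = 140.1 kips.
Tension rupture (net): A_n = (8.125 − 2×0.875)×0.5 = 3.1875 in² (U = 1.0, A_e = A_n). φR_n = 0.75 × 70 × 3.1875 = 167.3 kips.
Governing: min(334.0, 194.9, 140.1, 167.3) = 140.1 kips → block shear.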